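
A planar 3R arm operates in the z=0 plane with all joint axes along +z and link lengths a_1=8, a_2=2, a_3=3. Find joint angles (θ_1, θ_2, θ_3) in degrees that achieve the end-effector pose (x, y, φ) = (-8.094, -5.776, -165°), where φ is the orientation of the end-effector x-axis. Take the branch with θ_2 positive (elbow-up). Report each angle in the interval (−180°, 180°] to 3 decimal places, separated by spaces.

wrist centre = target − a_3·(cos φ, sin φ) = (-5.1962, -4.9995)
cos θ_2 = (51.9962−8²−2²)/(2·8·2) = -0.5001; θ_2 = 120.0079° (elbow-up)
β = atan2(-4.9995,-5.1962) = -136.1051°; ψ = atan2(1.7319,6.9998) = 13.8973°
θ_1 = β − ψ = -150.0024°
θ_3 = φ − θ_1 − θ_2 = -135.0056° (wrapped to (-180°,180°])

-150.002 120.008 -135.006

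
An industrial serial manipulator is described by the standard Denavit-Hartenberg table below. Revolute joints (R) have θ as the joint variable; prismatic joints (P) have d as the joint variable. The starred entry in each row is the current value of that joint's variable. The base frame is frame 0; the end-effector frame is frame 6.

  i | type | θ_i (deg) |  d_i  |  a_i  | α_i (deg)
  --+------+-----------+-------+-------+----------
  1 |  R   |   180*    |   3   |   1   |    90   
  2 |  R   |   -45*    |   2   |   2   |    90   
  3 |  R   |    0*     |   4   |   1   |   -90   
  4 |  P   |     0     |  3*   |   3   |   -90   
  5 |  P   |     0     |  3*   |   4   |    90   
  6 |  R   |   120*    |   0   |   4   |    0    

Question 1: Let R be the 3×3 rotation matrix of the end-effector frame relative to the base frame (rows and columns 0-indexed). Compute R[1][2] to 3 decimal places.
End-effector z-axis (col 2 of R) = (0.0000,1.0000,0.0000)
R[1][2] = 1.0000

1.000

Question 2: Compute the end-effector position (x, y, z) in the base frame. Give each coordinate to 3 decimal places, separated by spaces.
-8.399 5.000 -0.914

after link 1: o_1 = (-1.0000, 0.0000, 3.0000)
after link 2: o_2 = (-2.4142, 2.0000, 1.5858)
after link 3: o_3 = (-0.2929, 2.0000, -1.9497)
after link 4: o_4 = (-2.4142, 5.0000, -4.0711)
after link 5: o_5 = (-7.3640, 5.0000, -4.7782)
after link 6: o_6 = (-8.3992, 5.0000, -0.9145)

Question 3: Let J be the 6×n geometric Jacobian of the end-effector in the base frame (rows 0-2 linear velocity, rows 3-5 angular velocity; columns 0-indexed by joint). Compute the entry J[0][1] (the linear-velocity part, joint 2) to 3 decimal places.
axis z_1 = (0.0000,1.0000,0.0000); lever o_n−o_1 = (-7.3992,5.0000,-3.9145)
cross product → J_v[:, 1] = (-3.9145,0.0000,7.3992)
J_ω[:, 1] = z_1
entry J[0][1] = -3.9145

-3.914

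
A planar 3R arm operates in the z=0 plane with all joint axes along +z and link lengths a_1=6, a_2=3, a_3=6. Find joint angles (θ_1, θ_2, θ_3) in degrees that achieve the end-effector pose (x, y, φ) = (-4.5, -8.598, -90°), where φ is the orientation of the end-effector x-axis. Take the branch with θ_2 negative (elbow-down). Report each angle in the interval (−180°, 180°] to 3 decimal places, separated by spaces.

-120.001 -120.001 150.001

wrist centre = target − a_3·(cos φ, sin φ) = (-4.5000, -2.5980)
cos θ_2 = (26.9996−6²−3²)/(2·6·3) = -0.5000; θ_2 = -120.0007° (elbow-down)
β = atan2(-2.5980,-4.5000) = -150.0007°; ψ = atan2(-2.5981,4.5000) = -30.0000°
θ_1 = β − ψ = -120.0007°
θ_3 = φ − θ_1 − θ_2 = 150.0015° (wrapped to (-180°,180°])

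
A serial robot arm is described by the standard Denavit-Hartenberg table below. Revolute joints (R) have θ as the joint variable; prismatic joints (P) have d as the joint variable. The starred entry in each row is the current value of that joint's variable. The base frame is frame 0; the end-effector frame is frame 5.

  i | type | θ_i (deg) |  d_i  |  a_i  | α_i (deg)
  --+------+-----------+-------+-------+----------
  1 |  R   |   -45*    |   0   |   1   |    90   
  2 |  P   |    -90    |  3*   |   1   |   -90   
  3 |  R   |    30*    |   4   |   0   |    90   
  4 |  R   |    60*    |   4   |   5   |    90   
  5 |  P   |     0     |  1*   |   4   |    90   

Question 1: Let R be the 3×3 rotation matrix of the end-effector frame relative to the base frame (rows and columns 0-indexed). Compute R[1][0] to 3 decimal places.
-0.436

End-effector x-axis (col 0 of R) = (0.7891,-0.4356,-0.4330)
R[1][0] = -0.4356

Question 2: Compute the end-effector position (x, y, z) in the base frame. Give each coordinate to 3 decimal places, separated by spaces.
after link 1: o_1 = (0.7071, -0.7071, 0.0000)
after link 2: o_2 = (-1.4142, -2.8284, -1.0000)
after link 3: o_3 = (1.4142, -5.6569, -1.0000)
after link 4: o_4 = (2.9105, -10.2843, -5.1651)
after link 5: o_5 = (6.0197, -11.3670, -7.6471)

6.020 -11.367 -7.647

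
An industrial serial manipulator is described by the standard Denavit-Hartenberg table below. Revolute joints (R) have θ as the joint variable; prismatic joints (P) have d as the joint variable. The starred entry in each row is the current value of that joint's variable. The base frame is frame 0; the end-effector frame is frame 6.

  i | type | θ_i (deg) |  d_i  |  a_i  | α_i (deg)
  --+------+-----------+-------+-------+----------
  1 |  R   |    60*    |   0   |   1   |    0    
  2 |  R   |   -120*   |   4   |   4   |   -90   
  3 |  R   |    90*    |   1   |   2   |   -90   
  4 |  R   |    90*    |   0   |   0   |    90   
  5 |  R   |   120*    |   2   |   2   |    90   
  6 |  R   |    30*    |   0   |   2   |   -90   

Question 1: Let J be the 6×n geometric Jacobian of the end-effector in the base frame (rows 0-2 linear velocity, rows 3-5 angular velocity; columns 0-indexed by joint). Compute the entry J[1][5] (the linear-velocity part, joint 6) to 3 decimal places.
-1.000

axis z_5 = (-1.0000,-0.0000,-0.0000); lever o_n−o_5 = (0.0000,1.7321,-1.0000)
cross product → J_v[:, 5] = (0.0000,-1.0000,-1.7321)
J_ω[:, 5] = z_5
entry J[1][5] = -1.0000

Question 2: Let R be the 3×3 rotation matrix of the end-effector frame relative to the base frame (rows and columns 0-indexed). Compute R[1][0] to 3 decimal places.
End-effector x-axis (col 0 of R) = (-0.0000,0.8660,-0.5000)
R[1][0] = 0.8660

0.866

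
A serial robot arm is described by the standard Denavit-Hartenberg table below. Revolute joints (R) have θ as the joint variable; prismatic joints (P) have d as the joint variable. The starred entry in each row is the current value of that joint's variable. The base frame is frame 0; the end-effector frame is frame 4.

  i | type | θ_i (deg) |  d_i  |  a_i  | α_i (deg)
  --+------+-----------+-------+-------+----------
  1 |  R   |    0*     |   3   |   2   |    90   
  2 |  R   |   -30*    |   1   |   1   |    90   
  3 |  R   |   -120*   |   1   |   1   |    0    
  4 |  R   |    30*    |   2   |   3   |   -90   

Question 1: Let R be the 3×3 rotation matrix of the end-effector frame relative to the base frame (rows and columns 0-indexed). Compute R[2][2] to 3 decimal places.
-0.500

End-effector z-axis (col 2 of R) = (0.8660,-0.0000,-0.5000)
R[2][2] = -0.5000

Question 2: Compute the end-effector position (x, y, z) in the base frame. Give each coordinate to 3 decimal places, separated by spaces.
0.933 2.866 0.152

after link 1: o_1 = (2.0000, 0.0000, 3.0000)
after link 2: o_2 = (2.8660, -1.0000, 2.5000)
after link 3: o_3 = (1.9330, -0.1340, 1.8840)
after link 4: o_4 = (0.9330, 2.8660, 0.1519)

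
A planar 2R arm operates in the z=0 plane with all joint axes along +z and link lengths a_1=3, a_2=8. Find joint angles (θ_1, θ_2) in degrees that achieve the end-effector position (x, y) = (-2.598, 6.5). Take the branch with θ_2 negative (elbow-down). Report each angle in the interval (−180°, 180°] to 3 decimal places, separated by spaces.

-150.000 -120.001

cos θ_2 = (48.9996−3²−8²)/(2·3·8) = -0.5000; θ_2 = -120.0005° (elbow-down)
β = atan2(6.5000,-2.5980) = 111.7862°; ψ = atan2(-6.9282,-1.0001) = -98.2138°
θ_1 = β − ψ = 210.0000°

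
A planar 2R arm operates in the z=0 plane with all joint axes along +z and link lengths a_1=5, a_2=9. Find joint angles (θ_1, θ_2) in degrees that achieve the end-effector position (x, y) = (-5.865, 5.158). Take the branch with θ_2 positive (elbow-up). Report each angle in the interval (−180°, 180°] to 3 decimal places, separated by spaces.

cos θ_2 = (61.0032−5²−9²)/(2·5·9) = -0.5000; θ_2 = 119.9977° (elbow-up)
β = atan2(5.1580,-5.8650) = 138.6698°; ψ = atan2(7.7944,0.5003) = 86.3273°
θ_1 = β − ψ = 52.3426°

52.343 119.998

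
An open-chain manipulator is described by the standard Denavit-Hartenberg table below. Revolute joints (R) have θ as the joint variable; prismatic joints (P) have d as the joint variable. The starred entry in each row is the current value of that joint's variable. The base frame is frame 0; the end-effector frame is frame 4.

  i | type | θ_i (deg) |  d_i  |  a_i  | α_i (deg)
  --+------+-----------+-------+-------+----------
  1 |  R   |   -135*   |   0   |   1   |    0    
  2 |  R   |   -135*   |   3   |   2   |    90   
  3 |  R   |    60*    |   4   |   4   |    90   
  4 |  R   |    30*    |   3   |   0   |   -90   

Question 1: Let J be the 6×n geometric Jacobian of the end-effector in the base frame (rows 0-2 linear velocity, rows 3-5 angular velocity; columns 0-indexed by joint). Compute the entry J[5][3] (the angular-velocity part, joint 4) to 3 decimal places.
axis z_3 = (-0.0000,0.8660,-0.5000); lever o_n−o_3 = (-0.0000,2.5981,-1.5000)
cross product → J_v[:, 3] = (-0.0000,0.0000,0.0000)
J_ω[:, 3] = z_3
entry J[5][3] = -0.5000

-0.500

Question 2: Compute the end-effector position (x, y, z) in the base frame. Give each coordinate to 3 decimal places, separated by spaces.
after link 1: o_1 = (-0.7071, -0.7071, 0.0000)
after link 2: o_2 = (-0.7071, 1.2929, 3.0000)
after link 3: o_3 = (3.2929, 3.2929, 6.4641)
after link 4: o_4 = (3.2929, 5.8910, 4.9641)

3.293 5.891 4.964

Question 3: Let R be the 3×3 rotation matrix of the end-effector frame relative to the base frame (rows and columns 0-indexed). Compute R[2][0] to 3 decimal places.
End-effector x-axis (col 0 of R) = (0.5000,0.4330,0.7500)
R[2][0] = 0.7500

0.750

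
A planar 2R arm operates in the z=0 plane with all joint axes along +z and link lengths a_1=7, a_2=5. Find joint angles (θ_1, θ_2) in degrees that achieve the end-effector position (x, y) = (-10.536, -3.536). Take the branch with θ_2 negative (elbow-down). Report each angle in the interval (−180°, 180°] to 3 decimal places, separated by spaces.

cos θ_2 = (123.5106−7²−5²)/(2·7·5) = 0.7073; θ_2 = -44.9848° (elbow-down)
β = atan2(-3.5360,-10.5360) = -161.4477°; ψ = atan2(-3.5346,10.5365) = -18.5447°
θ_1 = β − ψ = -142.9030°

-142.903 -44.985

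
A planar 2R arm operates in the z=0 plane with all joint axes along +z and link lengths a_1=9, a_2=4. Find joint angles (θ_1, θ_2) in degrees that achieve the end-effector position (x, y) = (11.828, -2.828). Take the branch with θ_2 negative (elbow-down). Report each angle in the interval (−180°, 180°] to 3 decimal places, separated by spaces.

0.005 -45.014

cos θ_2 = (147.8992−9²−4²)/(2·9·4) = 0.7069; θ_2 = -45.0141° (elbow-down)
β = atan2(-2.8280,11.8280) = -13.4466°; ψ = atan2(-2.8291,11.8277) = -13.4521°
θ_1 = β − ψ = 0.0054°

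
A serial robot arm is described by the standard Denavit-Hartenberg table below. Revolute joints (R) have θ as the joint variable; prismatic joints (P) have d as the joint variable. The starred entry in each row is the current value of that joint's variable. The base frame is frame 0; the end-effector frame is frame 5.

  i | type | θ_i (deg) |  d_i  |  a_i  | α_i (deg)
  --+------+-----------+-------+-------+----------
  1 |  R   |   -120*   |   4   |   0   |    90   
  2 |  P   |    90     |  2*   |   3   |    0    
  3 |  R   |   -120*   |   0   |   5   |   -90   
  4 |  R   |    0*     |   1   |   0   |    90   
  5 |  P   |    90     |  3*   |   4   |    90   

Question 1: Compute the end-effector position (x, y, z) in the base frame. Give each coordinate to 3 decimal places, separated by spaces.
after link 1: o_1 = (0.0000, 0.0000, 4.0000)
after link 2: o_2 = (-1.7321, 1.0000, 7.0000)
after link 3: o_3 = (-3.8971, -2.7500, 4.5000)
after link 4: o_4 = (-4.1471, -3.1830, 5.3660)
after link 5: o_5 = (-7.7452, -3.4151, 8.8301)

-7.745 -3.415 8.830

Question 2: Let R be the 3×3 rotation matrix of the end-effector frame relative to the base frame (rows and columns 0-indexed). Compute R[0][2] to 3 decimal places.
End-effector z-axis (col 2 of R) = (-0.4330,-0.7500,-0.5000)
R[0][2] = -0.4330

-0.433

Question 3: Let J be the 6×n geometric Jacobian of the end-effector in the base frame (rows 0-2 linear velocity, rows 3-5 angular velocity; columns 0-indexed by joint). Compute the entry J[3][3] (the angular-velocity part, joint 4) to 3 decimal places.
axis z_3 = (-0.2500,-0.4330,0.8660); lever o_n−o_3 = (-3.8481,-0.6651,4.3301)
cross product → J_v[:, 3] = (-1.2990,-2.2500,-1.5000)
J_ω[:, 3] = z_3
entry J[3][3] = -0.2500

-0.250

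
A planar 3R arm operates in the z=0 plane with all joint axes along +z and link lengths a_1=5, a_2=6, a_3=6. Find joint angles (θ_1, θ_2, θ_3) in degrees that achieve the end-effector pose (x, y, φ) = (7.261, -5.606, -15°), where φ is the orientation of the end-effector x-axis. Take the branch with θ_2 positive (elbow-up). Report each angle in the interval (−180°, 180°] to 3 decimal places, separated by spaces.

wrist centre = target − a_3·(cos φ, sin φ) = (1.4654, -4.0531)
cos θ_2 = (18.5750−5²−6²)/(2·5·6) = -0.7071; θ_2 = 134.9981° (elbow-up)
β = atan2(-4.0531,1.4654) = -70.1219°; ψ = atan2(4.2428,0.7575) = 79.8771°
θ_1 = β − ψ = -149.9990°
θ_3 = φ − θ_1 − θ_2 = 0.0010° (wrapped to (-180°,180°])

-149.999 134.998 0.001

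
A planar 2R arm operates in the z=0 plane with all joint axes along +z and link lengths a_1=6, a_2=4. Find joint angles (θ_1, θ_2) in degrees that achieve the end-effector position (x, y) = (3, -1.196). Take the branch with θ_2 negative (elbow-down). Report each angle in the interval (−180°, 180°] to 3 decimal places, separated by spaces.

16.526 -150.001

cos θ_2 = (10.4304−6²−4²)/(2·6·4) = -0.8660; θ_2 = -150.0009° (elbow-down)
β = atan2(-1.1960,3.0000) = -21.7355°; ψ = atan2(-1.9999,2.5359) = -38.2616°
θ_1 = β − ψ = 16.5260°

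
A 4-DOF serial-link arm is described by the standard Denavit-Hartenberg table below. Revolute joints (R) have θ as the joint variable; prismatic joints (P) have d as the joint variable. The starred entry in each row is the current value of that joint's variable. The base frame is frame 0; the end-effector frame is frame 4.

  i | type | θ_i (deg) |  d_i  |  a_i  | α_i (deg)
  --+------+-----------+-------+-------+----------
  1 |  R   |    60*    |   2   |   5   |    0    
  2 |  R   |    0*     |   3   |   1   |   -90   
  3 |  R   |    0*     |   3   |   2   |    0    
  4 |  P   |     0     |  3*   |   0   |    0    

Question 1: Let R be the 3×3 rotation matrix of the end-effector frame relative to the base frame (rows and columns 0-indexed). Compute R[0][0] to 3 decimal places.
0.500

End-effector x-axis (col 0 of R) = (0.5000,0.8660,0.0000)
R[0][0] = 0.5000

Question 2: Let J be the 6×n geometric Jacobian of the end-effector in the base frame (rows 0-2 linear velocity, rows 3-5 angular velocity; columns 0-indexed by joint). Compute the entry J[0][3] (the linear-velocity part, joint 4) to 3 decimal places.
-0.866

prismatic axis z_3 = (-0.8660,0.5000,0.0000)
J_v[:, 3] = z_3; J_ω[:, 3] = (0,0,0)
entry J[0][3] = -0.8660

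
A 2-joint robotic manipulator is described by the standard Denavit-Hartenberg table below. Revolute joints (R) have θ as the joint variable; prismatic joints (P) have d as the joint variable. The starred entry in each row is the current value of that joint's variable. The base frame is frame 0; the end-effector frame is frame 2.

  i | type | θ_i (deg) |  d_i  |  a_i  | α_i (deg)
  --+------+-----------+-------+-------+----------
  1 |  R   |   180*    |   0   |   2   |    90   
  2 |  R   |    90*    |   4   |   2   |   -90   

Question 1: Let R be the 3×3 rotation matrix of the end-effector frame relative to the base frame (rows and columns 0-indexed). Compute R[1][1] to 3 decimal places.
-1.000

End-effector y-axis (col 1 of R) = (-0.0000,-1.0000,-0.0000)
R[1][1] = -1.0000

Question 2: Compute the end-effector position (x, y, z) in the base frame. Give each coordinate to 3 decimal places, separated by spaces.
after link 1: o_1 = (-2.0000, 0.0000, 0.0000)
after link 2: o_2 = (-2.0000, 4.0000, 2.0000)

-2.000 4.000 2.000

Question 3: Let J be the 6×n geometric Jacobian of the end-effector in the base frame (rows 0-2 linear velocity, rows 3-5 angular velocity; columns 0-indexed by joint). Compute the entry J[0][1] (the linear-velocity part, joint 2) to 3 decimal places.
2.000

axis z_1 = (0.0000,1.0000,0.0000); lever o_n−o_1 = (0.0000,4.0000,2.0000)
cross product → J_v[:, 1] = (2.0000,-0.0000,0.0000)
J_ω[:, 1] = z_1
entry J[0][1] = 2.0000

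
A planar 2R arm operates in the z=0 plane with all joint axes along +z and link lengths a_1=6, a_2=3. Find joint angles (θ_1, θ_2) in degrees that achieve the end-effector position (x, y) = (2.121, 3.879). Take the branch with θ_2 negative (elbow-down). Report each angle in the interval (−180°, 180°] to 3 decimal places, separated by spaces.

90.006 -134.997

cos θ_2 = (19.5453−6²−3²)/(2·6·3) = -0.7071; θ_2 = -134.9975° (elbow-down)
β = atan2(3.8790,2.1210) = 61.3306°; ψ = atan2(-2.1214,3.8788) = -28.6755°
θ_1 = β − ψ = 90.0061°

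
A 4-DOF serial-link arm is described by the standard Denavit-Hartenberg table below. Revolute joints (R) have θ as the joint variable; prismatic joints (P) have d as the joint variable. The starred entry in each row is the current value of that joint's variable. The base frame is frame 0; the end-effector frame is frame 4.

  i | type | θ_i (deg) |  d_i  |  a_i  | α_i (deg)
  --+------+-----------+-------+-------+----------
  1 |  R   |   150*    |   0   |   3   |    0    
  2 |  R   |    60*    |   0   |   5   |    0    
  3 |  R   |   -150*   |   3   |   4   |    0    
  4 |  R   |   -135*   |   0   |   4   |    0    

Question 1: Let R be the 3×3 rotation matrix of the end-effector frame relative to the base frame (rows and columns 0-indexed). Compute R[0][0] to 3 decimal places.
End-effector x-axis (col 0 of R) = (0.2588,-0.9659,0.0000)
R[0][0] = 0.2588

0.259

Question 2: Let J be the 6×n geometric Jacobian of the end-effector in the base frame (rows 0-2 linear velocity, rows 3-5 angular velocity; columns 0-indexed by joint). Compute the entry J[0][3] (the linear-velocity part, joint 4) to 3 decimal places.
3.864

axis z_3 = (0.0000,0.0000,1.0000); lever o_n−o_3 = (1.0353,-3.8637,0.0000)
cross product → J_v[:, 3] = (3.8637,1.0353,-0.0000)
J_ω[:, 3] = z_3
entry J[0][3] = 3.8637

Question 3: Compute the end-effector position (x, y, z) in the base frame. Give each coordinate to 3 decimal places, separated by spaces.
after link 1: o_1 = (-2.5981, 1.5000, 0.0000)
after link 2: o_2 = (-6.9282, -1.0000, 0.0000)
after link 3: o_3 = (-4.9282, 2.4641, 3.0000)
after link 4: o_4 = (-3.8929, -1.3996, 3.0000)

-3.893 -1.400 3.000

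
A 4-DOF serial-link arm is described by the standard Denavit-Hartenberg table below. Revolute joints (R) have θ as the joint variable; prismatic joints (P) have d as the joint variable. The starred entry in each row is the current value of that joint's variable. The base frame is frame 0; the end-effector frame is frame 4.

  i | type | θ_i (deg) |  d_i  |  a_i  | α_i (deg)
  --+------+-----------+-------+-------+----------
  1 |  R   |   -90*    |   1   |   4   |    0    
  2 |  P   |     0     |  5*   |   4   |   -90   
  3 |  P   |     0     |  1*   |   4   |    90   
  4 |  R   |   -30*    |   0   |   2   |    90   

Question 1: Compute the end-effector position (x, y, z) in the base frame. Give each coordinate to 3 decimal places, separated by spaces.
0.000 -13.732 6.000

after link 1: o_1 = (0.0000, -4.0000, 1.0000)
after link 2: o_2 = (0.0000, -8.0000, 6.0000)
after link 3: o_3 = (1.0000, -12.0000, 6.0000)
after link 4: o_4 = (0.0000, -13.7321, 6.0000)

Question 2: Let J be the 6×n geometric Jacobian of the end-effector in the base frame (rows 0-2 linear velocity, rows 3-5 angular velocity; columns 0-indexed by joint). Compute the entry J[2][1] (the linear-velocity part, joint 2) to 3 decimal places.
1.000

prismatic axis z_1 = (0.0000,0.0000,1.0000)
J_v[:, 1] = z_1; J_ω[:, 1] = (0,0,0)
entry J[2][1] = 1.0000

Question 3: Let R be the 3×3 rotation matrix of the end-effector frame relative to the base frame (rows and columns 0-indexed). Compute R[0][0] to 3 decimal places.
End-effector x-axis (col 0 of R) = (-0.5000,-0.8660,0.0000)
R[0][0] = -0.5000

-0.500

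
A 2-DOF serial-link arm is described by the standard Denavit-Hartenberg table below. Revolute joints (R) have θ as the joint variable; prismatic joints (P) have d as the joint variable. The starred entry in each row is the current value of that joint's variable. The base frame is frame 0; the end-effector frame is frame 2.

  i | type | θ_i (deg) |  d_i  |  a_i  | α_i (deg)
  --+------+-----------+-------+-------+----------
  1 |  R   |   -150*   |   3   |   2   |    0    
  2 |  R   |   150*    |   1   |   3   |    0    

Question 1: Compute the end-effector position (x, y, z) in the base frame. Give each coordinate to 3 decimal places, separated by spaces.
1.268 -1.000 4.000

after link 1: o_1 = (-1.7321, -1.0000, 3.0000)
after link 2: o_2 = (1.2679, -1.0000, 4.0000)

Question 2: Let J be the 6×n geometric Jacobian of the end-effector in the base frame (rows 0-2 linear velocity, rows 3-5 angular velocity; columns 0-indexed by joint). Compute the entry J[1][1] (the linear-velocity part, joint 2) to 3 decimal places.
axis z_1 = (0.0000,0.0000,1.0000); lever o_n−o_1 = (3.0000,0.0000,1.0000)
cross product → J_v[:, 1] = (0.0000,3.0000,0.0000)
J_ω[:, 1] = z_1
entry J[1][1] = 3.0000

3.000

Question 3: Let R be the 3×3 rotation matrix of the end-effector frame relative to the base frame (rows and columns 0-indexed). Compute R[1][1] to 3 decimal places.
End-effector y-axis (col 1 of R) = (0.0000,1.0000,0.0000)
R[1][1] = 1.0000

1.000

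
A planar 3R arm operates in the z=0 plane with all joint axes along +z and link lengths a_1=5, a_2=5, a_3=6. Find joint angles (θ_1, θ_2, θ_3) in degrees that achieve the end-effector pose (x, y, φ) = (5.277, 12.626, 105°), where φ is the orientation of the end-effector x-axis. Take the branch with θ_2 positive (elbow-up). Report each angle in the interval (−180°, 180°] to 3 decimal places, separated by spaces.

30.004 29.997 44.999

wrist centre = target − a_3·(cos φ, sin φ) = (6.8299, 6.8304)
cos θ_2 = (93.3027−5²−5²)/(2·5·5) = 0.8661; θ_2 = 29.9967° (elbow-up)
β = atan2(6.8304,6.8299) = 45.0022°; ψ = atan2(2.4998,9.3303) = 14.9984°
θ_1 = β − ψ = 30.0039°
θ_3 = φ − θ_1 − θ_2 = 44.9994° (wrapped to (-180°,180°])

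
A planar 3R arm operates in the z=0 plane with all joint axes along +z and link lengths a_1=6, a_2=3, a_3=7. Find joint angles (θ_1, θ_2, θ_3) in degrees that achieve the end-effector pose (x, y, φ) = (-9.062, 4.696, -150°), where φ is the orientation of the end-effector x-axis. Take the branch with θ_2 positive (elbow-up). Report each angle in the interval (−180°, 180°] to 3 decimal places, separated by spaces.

100.203 30.011 79.785

wrist centre = target − a_3·(cos φ, sin φ) = (-2.9998, 8.1960)
cos θ_2 = (76.1733−6²−3²)/(2·6·3) = 0.8659; θ_2 = 30.0113° (elbow-up)
β = atan2(8.1960,-2.9998) = 110.1032°; ψ = atan2(1.5005,8.5978) = 9.8998°
θ_1 = β − ψ = 100.2034°
θ_3 = φ − θ_1 − θ_2 = 79.7852° (wrapped to (-180°,180°])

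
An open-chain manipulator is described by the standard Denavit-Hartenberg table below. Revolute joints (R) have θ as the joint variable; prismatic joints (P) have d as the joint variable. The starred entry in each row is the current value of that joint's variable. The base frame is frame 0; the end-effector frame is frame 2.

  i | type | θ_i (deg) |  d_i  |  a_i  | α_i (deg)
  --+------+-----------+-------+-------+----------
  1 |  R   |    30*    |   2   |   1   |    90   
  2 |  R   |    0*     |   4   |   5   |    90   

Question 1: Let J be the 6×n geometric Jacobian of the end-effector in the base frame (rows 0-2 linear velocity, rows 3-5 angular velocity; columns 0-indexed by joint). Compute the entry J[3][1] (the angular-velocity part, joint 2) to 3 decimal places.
axis z_1 = (0.5000,-0.8660,0.0000); lever o_n−o_1 = (6.3301,-0.9641,0.0000)
cross product → J_v[:, 1] = (-0.0000,0.0000,5.0000)
J_ω[:, 1] = z_1
entry J[3][1] = 0.5000

0.500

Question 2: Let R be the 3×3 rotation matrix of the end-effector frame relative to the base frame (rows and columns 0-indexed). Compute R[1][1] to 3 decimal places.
End-effector y-axis (col 1 of R) = (0.5000,-0.8660,0.0000)
R[1][1] = -0.8660

-0.866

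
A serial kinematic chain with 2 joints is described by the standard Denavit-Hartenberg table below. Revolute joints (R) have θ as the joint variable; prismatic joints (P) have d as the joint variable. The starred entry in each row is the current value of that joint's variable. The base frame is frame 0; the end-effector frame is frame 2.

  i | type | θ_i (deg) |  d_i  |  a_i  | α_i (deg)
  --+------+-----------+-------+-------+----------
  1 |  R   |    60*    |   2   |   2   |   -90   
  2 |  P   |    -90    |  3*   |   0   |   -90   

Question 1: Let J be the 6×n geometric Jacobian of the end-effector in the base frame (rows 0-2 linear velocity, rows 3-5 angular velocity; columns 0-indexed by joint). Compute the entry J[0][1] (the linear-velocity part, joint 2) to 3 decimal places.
prismatic axis z_1 = (-0.8660,0.5000,0.0000)
J_v[:, 1] = z_1; J_ω[:, 1] = (0,0,0)
entry J[0][1] = -0.8660

-0.866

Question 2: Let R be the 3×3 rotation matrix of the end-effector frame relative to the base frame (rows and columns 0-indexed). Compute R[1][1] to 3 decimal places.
-0.500

End-effector y-axis (col 1 of R) = (0.8660,-0.5000,-0.0000)
R[1][1] = -0.5000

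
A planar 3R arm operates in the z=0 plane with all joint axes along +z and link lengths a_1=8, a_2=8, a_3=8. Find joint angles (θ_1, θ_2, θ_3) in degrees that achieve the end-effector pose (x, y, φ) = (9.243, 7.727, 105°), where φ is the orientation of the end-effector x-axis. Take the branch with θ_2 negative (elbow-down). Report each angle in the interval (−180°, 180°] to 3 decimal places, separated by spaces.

wrist centre = target − a_3·(cos φ, sin φ) = (11.3136, -0.0004)
cos θ_2 = (127.9965−8²−8²)/(2·8·8) = -0.0000; θ_2 = -90.0016° (elbow-down)
β = atan2(-0.0004,11.3136) = -0.0021°; ψ = atan2(-8.0000,7.9998) = -45.0008°
θ_1 = β − ψ = 44.9987°
θ_3 = φ − θ_1 − θ_2 = 150.0028° (wrapped to (-180°,180°])

44.999 -90.002 150.003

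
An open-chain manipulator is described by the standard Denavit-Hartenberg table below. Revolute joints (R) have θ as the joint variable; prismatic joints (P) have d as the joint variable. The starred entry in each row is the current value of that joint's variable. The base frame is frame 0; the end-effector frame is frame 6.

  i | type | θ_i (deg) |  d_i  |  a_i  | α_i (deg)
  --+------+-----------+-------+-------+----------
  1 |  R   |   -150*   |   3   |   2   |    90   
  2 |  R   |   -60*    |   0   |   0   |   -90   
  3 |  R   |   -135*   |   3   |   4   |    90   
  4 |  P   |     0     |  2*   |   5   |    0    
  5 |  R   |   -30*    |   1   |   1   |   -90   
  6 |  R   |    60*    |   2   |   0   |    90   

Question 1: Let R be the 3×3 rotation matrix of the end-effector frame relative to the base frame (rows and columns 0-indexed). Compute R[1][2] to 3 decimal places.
0.562

End-effector z-axis (col 2 of R) = (0.6191,0.5616,0.5490)
R[1][2] = 0.5616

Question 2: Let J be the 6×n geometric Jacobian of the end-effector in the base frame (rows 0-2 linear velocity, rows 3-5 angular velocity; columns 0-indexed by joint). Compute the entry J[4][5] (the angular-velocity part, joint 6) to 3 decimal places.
0.020

axis z_5 = (-0.6732,0.0196,0.7392); lever o_n−o_5 = (-1.3464,0.0391,1.4784)
cross product → J_v[:, 5] = (0.0000,0.0000,0.0000)
J_ω[:, 5] = z_5
entry J[4][5] = 0.0196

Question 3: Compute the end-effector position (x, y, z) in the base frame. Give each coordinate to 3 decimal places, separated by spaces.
after link 1: o_1 = (-1.7321, -1.0000, 3.0000)
after link 2: o_2 = (-1.7321, -1.0000, 3.0000)
after link 3: o_3 = (-4.1715, 0.8576, 6.9495)
after link 4: o_4 = (-3.0889, 3.9321, 11.2361)
after link 5: o_5 = (-2.0952, 4.3964, 12.1288)
after link 6: o_6 = (-3.4416, 4.4356, 13.6072)

-3.442 4.436 13.607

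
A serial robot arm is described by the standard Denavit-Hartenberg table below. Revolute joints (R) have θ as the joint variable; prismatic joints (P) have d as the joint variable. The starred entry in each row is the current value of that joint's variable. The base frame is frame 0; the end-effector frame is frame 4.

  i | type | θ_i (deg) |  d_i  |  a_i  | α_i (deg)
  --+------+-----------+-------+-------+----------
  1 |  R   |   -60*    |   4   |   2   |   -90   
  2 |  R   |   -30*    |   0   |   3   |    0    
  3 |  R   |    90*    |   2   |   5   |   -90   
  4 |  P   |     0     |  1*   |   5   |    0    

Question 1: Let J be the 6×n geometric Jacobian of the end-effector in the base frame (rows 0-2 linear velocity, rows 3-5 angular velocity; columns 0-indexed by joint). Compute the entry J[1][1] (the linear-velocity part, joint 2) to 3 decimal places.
6.634

axis z_1 = (0.8660,0.5000,0.0000); lever o_n−o_1 = (5.0981,-4.8301,-7.6603)
cross product → J_v[:, 1] = (-3.8301,6.6340,-6.7321)
J_ω[:, 1] = z_1
entry J[1][1] = 6.6340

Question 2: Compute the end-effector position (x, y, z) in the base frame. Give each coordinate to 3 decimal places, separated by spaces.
after link 1: o_1 = (1.0000, -1.7321, 4.0000)
after link 2: o_2 = (2.2990, -3.9821, 5.5000)
after link 3: o_3 = (5.2811, -5.1471, 1.1699)
after link 4: o_4 = (6.0981, -6.5622, -3.6603)

6.098 -6.562 -3.660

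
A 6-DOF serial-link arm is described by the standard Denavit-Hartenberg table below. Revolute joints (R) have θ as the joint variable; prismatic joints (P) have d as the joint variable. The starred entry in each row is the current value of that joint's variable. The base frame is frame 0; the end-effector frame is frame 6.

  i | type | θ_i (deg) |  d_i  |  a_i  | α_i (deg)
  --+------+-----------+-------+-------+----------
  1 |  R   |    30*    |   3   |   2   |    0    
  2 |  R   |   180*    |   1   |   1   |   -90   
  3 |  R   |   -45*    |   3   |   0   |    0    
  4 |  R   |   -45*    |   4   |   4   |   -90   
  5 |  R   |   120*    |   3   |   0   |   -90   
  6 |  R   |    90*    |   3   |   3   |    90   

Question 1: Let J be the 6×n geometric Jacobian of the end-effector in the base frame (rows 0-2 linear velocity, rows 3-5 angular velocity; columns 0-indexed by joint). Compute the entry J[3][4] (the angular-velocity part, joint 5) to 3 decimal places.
-0.866

axis z_4 = (-0.8660,-0.5000,-0.0000); lever o_n−o_4 = (0.7500,-1.2990,-2.5981)
cross product → J_v[:, 4] = (1.2990,-2.2500,1.5000)
J_ω[:, 4] = z_4
entry J[3][4] = -0.8660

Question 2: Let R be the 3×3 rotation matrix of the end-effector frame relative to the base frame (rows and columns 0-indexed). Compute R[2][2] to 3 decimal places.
-0.500

End-effector z-axis (col 2 of R) = (-0.4330,0.7500,-0.5000)
R[2][2] = -0.5000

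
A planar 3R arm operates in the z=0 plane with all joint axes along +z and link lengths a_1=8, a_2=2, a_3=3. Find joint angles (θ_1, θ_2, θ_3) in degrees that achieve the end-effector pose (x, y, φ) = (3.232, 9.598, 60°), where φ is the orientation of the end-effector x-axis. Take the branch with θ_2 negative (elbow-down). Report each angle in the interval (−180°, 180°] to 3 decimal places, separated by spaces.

90.000 -120.003 90.003

wrist centre = target − a_3·(cos φ, sin φ) = (1.7320, 6.9999)
cos θ_2 = (51.9988−8²−2²)/(2·8·2) = -0.5000; θ_2 = -120.0026° (elbow-down)
β = atan2(6.9999,1.7320) = 76.1024°; ψ = atan2(-1.7320,6.9999) = -13.8977°
θ_1 = β − ψ = 90.0000°
θ_3 = φ − θ_1 − θ_2 = 90.0025° (wrapped to (-180°,180°])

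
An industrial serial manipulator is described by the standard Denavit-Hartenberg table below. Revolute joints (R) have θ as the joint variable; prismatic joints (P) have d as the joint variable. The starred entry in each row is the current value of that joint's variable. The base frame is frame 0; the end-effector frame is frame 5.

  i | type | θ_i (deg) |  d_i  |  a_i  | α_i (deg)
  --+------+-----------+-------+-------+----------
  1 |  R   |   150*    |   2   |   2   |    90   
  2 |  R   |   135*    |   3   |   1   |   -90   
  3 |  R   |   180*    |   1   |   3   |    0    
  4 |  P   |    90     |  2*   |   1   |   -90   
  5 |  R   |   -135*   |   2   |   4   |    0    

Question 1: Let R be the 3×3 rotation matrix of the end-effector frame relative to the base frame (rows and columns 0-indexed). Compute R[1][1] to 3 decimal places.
End-effector y-axis (col 1 of R) = (0.7866,0.3624,-0.5000)
R[1][1] = 0.3624

0.362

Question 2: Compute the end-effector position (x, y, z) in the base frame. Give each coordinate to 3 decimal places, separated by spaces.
after link 1: o_1 = (-1.7321, 1.0000, 2.0000)
after link 2: o_2 = (0.3803, 3.2445, 2.7071)
after link 3: o_3 = (-0.8444, 3.9516, -0.1213)
after link 4: o_4 = (0.8803, 4.1105, -1.5355)
after link 5: o_5 = (2.4229, -0.0460, -2.1213)

2.423 -0.046 -2.121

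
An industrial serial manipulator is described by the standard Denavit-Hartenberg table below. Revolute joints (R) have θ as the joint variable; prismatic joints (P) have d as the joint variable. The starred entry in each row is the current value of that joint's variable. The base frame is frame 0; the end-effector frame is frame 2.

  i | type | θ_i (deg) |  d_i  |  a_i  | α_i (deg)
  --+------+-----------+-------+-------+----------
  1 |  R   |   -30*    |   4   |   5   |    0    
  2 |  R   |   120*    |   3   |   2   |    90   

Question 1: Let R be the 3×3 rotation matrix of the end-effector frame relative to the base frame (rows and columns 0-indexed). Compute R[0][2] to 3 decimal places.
End-effector z-axis (col 2 of R) = (1.0000,-0.0000,0.0000)
R[0][2] = 1.0000

1.000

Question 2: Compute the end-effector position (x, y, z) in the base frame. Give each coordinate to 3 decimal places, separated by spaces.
after link 1: o_1 = (4.3301, -2.5000, 4.0000)
after link 2: o_2 = (4.3301, -0.5000, 7.0000)

4.330 -0.500 7.000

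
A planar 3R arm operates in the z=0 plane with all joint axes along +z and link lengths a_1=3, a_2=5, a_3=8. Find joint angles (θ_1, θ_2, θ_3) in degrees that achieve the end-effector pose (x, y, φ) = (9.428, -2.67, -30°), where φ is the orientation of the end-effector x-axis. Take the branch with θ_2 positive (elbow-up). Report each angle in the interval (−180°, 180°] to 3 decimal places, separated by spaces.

wrist centre = target − a_3·(cos φ, sin φ) = (2.4998, 1.3300)
cos θ_2 = (8.0179−3²−5²)/(2·3·5) = -0.8661; θ_2 = 150.0052° (elbow-up)
β = atan2(1.3300,2.4998) = 28.0149°; ψ = atan2(2.4996,-1.3304) = 118.0230°
θ_1 = β − ψ = -90.0081°
θ_3 = φ − θ_1 − θ_2 = -89.9971° (wrapped to (-180°,180°])

-90.008 150.005 -89.997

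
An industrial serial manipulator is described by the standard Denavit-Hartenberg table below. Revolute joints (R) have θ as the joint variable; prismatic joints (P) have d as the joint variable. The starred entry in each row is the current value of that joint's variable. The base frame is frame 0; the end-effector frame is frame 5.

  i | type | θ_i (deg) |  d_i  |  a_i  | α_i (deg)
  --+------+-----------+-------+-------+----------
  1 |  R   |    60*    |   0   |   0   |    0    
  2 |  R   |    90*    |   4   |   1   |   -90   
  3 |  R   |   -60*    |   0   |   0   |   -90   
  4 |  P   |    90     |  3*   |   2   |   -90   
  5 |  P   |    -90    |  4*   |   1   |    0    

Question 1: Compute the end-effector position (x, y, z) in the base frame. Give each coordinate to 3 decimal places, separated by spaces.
after link 1: o_1 = (0.0000, 0.0000, 0.0000)
after link 2: o_2 = (-0.8660, 0.5000, 4.0000)
after link 3: o_3 = (-0.8660, 0.5000, 4.0000)
after link 4: o_4 = (-2.1160, 3.5311, 2.5000)
after link 5: o_5 = (-1.1340, 2.9641, -1.4641)

-1.134 2.964 -1.464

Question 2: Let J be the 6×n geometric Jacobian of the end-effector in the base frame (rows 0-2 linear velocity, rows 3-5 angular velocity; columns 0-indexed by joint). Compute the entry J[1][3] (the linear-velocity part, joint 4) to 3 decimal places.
0.433

prismatic axis z_3 = (-0.7500,0.4330,-0.5000)
J_v[:, 3] = z_3; J_ω[:, 3] = (0,0,0)
entry J[1][3] = 0.4330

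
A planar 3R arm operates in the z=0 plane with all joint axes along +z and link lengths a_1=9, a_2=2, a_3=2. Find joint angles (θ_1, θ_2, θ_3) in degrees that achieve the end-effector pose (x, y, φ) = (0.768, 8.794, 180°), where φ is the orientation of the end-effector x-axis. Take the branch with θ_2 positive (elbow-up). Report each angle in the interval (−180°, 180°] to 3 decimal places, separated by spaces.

wrist centre = target − a_3·(cos φ, sin φ) = (2.7680, 8.7940)
cos θ_2 = (84.9963−9²−2²)/(2·9·2) = -0.0001; θ_2 = 90.0060° (elbow-up)
β = atan2(8.7940,2.7680) = 72.5281°; ψ = atan2(2.0000,8.9998) = 12.5291°
θ_1 = β − ψ = 59.9990°
θ_3 = φ − θ_1 − θ_2 = 29.9951° (wrapped to (-180°,180°])

59.999 90.006 29.995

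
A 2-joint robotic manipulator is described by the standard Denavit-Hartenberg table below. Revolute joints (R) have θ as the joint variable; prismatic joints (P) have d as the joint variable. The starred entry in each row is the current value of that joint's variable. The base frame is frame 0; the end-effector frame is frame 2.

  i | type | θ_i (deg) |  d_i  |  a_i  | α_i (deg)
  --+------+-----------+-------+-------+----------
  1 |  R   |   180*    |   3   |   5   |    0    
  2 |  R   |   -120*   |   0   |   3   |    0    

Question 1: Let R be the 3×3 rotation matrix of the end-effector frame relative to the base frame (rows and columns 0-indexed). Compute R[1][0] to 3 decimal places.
End-effector x-axis (col 0 of R) = (0.5000,0.8660,0.0000)
R[1][0] = 0.8660

0.866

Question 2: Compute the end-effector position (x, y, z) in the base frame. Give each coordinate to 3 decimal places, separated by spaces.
after link 1: o_1 = (-5.0000, 0.0000, 3.0000)
after link 2: o_2 = (-3.5000, 2.5981, 3.0000)

-3.500 2.598 3.000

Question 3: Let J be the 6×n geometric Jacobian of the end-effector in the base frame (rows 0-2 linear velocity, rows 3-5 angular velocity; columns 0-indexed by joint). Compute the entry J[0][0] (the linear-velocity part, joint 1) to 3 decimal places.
-2.598

axis z_0 = ẑ; lever o_n−o_0 = (-3.5000,2.5981,3.0000)
cross product → J_v[:, 0] = (-2.5981,-3.5000,0.0000)
J_ω[:, 0] = z_0
entry J[0][0] = -2.5981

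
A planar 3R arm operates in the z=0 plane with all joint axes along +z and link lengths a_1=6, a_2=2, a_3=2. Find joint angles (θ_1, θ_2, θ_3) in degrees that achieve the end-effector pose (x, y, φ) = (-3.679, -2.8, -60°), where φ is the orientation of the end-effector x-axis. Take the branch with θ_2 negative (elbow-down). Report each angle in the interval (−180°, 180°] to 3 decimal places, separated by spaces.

-150.001 -134.986 -135.013

wrist centre = target − a_3·(cos φ, sin φ) = (-4.6790, -1.0679)
cos θ_2 = (23.0336−6²−2²)/(2·6·2) = -0.7069; θ_2 = -134.9861° (elbow-down)
β = atan2(-1.0679,-4.6790) = -167.1429°; ψ = atan2(-1.4146,4.5861) = -17.1420°
θ_1 = β − ψ = -150.0009°
θ_3 = φ − θ_1 − θ_2 = -135.0130° (wrapped to (-180°,180°])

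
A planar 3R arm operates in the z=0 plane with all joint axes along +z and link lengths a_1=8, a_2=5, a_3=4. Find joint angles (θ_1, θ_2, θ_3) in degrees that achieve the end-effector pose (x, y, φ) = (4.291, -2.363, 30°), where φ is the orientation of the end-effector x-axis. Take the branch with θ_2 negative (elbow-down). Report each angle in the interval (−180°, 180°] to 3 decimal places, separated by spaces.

wrist centre = target − a_3·(cos φ, sin φ) = (0.8269, -4.3630)
cos θ_2 = (19.7195−8²−5²)/(2·8·5) = -0.8660; θ_2 = -149.9978° (elbow-down)
β = atan2(-4.3630,0.8269) = -79.2683°; ψ = atan2(-2.5002,3.6700) = -34.2647°
θ_1 = β − ψ = -45.0036°
θ_3 = φ − θ_1 − θ_2 = -134.9986° (wrapped to (-180°,180°])

-45.004 -149.998 -134.999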